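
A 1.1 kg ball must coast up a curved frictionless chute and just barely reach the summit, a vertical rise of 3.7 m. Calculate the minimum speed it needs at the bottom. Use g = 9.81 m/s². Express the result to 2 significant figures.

v = 8.5 m/s

At the top it is momentarily at rest, so all KE converts to PE: ½mv² = mgh
v = √(2gh) = √(2 × 9.81 × 3.7) = 8.520 m/s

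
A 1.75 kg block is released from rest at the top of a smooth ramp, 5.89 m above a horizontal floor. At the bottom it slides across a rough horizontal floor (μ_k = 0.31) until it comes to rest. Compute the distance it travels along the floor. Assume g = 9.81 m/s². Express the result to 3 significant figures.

d = 19.0 m

Energy at the top = energy at the end + work done against friction:
At rest all PE has been dissipated by friction: mgh = μ_k m g d
d = h/μ_k = 5.89/0.31 = 19.00 m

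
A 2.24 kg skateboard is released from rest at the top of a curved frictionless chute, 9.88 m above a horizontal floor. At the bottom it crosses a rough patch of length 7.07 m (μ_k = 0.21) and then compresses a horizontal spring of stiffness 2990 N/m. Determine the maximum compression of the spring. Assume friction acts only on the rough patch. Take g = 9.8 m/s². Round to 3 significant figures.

x = 0.351 m

Initial energy: E₁ = mgh = (2.24)(9.8)(9.88) = 216.89 J
Friction removes W_f = μ_k mg d = (0.21)(2.24)(9.8)(7.07) = 32.59 J
Energy reaching the spring: E = 216.89 − 32.59 = 184.29 J
At max compression ½kx² = E ⇒ x = √(2E/k) = √(2 × 184.29/2990) = 0.3511 m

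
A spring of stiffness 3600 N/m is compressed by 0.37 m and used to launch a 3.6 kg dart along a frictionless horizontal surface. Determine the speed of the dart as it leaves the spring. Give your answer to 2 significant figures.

v = 12 m/s

Spring PE converts entirely to kinetic energy: ½kx² = ½mv²
v = x√(k/m) = 0.37 × √(3600/3.6) = 11.70 m/s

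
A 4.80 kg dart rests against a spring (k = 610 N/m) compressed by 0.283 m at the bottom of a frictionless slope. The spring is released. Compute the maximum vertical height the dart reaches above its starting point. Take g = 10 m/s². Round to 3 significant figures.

Energy conservation from release to the highest point: ½kx² = mgh
h = kx²/(2mg) = (610)(0.283)²/(2 × 4.80 × 10) = 0.5089 m

h = 0.509 m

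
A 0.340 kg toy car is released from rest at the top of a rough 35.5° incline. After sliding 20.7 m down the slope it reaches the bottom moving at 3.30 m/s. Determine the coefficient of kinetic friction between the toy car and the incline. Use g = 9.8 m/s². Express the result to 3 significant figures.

mgh = ½mv² + μ_k (mg cosθ) L, with h = L sinθ
mgL sinθ = 40.052 J; ½mv² = 1.8513 J
W_f = 40.052 − 1.8513 = 38.20 J
μ_k = W_f/(mg cosθ · L) = 38.20/(2.713 × 20.7) = 0.6803

μ_k = 0.680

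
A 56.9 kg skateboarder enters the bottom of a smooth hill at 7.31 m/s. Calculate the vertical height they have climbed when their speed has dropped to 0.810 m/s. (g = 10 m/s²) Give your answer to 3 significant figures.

Conservation of energy: ½mv₁² = ½mv₂² + mgh
h = (v₁² − v₂²)/(2g) = (7.31² − 0.810²)/(2 × 10) = 2.639 m

h = 2.64 m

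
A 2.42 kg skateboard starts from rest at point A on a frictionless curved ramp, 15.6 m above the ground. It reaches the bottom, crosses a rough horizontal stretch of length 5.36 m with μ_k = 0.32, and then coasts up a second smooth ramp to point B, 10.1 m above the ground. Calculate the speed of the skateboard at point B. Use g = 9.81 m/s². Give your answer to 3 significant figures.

v = 8.62 m/s

Energy at A: mgh₁ = (2.42)(9.81)(15.6) = 370.35 J
Friction loss: W_f = μ_k mg d = 40.72 J
At B: ½mv² + mgh₂ = mgh₁ − W_f
½mv² = 370.35 − 40.72 − 239.78 = 89.852 J
v = √(2 × 89.852/2.42) = 8.617 m/s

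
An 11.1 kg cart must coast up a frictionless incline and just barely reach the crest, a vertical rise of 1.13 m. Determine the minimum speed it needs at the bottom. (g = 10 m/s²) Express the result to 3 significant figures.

At the top it is momentarily at rest, so all KE converts to PE: ½mv² = mgh
v = √(2gh) = √(2 × 10 × 1.13) = 4.754 m/s

v = 4.75 m/s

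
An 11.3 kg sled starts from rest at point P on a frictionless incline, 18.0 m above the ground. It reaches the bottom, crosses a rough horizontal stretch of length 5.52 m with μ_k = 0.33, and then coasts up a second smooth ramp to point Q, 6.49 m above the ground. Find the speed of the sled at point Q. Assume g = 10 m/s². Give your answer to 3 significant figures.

v = 13.9 m/s

Energy at P: mgh₁ = (11.3)(10)(18.0) = 2034.0 J
Friction loss: W_f = μ_k mg d = 205.8 J
At Q: ½mv² + mgh₂ = mgh₁ − W_f
½mv² = 2034.0 − 205.8 − 733.37 = 1094.8 J
v = √(2 × 1094.8/11.3) = 13.92 m/s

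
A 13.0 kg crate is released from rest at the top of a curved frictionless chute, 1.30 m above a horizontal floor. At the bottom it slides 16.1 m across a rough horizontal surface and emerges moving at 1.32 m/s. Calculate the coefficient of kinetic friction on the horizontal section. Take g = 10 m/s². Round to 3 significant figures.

μ_k = 0.0753

Energy bookkeeping (friction removes W_f = μ_k N d):
mgh = ½mv² + μ_k m g d
mgh = 169.00 J; ½mv² = 11.326 J
W_f = 169.00 − 11.326 = 157.7 J
μ_k = W_f/(mg·d) = 157.7/(130.0 × 16.1) = 0.07533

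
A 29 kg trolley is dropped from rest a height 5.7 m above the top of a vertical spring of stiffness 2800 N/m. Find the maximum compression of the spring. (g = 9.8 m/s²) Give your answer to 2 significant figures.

x = 1.2 m

Measuring PE from the top of the relaxed spring, at max compression the trolley has dropped H + x with zero KE, so:
mg(H + x) = ½kx²
½(2800)x² − (29)(9.8)x − (29)(9.8)(5.7) = 0
1400x² − 284.2x − 1620 = 0
x = [284.2 + √(80770 + 9.0717e+06)]/(2 × 1400) = 1.182 m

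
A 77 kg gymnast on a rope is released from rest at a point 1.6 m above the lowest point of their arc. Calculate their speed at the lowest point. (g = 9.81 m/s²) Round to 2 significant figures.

v = 5.6 m/s

Mechanical energy is conserved (no friction): mgh = ½mv²
v = √(2gh) = √(2 × 9.81 × 1.6) = √31.392 = 5.603 m/s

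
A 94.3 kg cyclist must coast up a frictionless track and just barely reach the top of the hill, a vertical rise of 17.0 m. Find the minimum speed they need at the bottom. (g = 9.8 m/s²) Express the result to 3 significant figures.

At the top they are momentarily at rest, so all KE converts to PE: ½mv² = mgh
v = √(2gh) = √(2 × 9.8 × 17.0) = 18.25 m/s

v = 18.3 m/s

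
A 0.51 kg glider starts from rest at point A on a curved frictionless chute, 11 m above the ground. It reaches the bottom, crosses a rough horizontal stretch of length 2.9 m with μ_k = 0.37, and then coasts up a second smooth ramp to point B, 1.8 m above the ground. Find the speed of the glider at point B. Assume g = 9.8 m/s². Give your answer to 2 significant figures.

Energy at A: mgh₁ = (0.51)(9.8)(11) = 54.978 J
Friction loss: W_f = μ_k mg d = 5.363 J
At B: ½mv² + mgh₂ = mgh₁ − W_f
½mv² = 54.978 − 5.363 − 8.9964 = 40.619 J
v = √(2 × 40.619/0.51) = 12.62 m/s

v = 13 m/s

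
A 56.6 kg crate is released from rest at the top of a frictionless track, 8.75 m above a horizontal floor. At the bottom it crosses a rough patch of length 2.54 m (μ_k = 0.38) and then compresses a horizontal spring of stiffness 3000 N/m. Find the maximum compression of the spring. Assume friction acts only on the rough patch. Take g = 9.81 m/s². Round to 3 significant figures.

Initial energy: E₁ = mgh = (56.6)(9.81)(8.75) = 4858.4 J
Friction removes W_f = μ_k mg d = (0.38)(56.6)(9.81)(2.54) = 535.9 J
Energy reaching the spring: E = 4858.4 − 535.9 = 4322.5 J
At max compression ½kx² = E ⇒ x = √(2E/k) = √(2 × 4322.5/3000) = 1.698 m

x = 1.70 m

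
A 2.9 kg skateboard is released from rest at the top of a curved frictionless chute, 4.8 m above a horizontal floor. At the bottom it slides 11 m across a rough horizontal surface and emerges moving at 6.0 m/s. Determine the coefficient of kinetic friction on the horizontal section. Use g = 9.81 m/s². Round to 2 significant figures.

Energy bookkeeping (friction removes W_f = μ_k N d):
mgh = ½mv² + μ_k m g d
mgh = 136.56 J; ½mv² = 52.200 J
W_f = 136.56 − 52.200 = 84.36 J
μ_k = W_f/(mg·d) = 84.36/(28.45 × 11) = 0.2696

μ_k = 0.27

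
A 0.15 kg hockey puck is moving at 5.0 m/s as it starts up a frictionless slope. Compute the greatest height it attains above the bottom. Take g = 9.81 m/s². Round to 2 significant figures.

h = 1.3 m

By energy conservation, ½mv² = mgh
h = v²/(2g) = 5.0²/(2 × 9.81) = 1.274 m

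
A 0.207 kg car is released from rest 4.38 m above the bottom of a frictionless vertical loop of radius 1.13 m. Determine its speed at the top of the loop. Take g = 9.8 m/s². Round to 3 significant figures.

Energy conservation: mgh = ½mv_top² + mg(2r)
v_top² = 2g(h − 2r) = 2(9.8)(4.38 − 2.260) = 41.55
v_top = 6.446 m/s

v = 6.45 m/s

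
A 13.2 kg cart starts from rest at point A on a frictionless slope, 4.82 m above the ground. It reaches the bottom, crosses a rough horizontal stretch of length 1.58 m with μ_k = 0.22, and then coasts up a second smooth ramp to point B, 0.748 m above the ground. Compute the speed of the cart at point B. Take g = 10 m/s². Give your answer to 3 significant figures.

v = 8.63 m/s

Energy at A: mgh₁ = (13.2)(10)(4.82) = 636.24 J
Friction loss: W_f = μ_k mg d = 45.88 J
At B: ½mv² + mgh₂ = mgh₁ − W_f
½mv² = 636.24 − 45.88 − 98.736 = 491.62 J
v = √(2 × 491.62/13.2) = 8.631 m/s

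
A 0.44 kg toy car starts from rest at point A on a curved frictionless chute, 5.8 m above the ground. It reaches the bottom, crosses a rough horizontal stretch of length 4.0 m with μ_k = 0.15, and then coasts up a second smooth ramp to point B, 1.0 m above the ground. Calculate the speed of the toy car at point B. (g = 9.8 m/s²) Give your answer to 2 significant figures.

Energy at A: mgh₁ = (0.44)(9.8)(5.8) = 25.010 J
Friction loss: W_f = μ_k mg d = 2.587 J
At B: ½mv² + mgh₂ = mgh₁ − W_f
½mv² = 25.010 − 2.587 − 4.3120 = 18.110 J
v = √(2 × 18.110/0.44) = 9.073 m/s

v = 9.1 m/s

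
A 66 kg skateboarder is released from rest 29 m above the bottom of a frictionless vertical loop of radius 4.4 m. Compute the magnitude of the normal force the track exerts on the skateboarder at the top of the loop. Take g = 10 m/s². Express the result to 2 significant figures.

Energy from release to top (height 2r): mgh = ½mv_top² + mg(2r)
v_top² = 2g(h − 2r) = 2(10)(29 − 8.800) = 404.00 m²/s²
At the top, both N and weight point toward the centre: N + mg = mv_top²/r
N = m(v_top²/r − g) = 66(404.00/4.4 − 10) = 5400 N

N = 5400 N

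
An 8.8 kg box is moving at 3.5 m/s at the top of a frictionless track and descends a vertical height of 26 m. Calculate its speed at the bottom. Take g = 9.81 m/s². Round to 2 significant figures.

By conservation of mechanical energy, ½mv₀² + mgh = ½mv²
v² = v₀² + 2gh = (3.5)² + 2(9.81)(26) = 522.37
v = √522.37 = 22.86 m/s

v = 23 m/s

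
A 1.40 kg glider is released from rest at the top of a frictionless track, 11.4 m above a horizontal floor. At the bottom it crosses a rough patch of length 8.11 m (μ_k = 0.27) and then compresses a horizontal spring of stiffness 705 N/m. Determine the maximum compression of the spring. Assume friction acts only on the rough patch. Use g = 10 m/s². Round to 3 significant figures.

x = 0.605 m

Initial energy: E₁ = mgh = (1.40)(10)(11.4) = 159.60 J
Friction removes W_f = μ_k mg d = (0.27)(1.40)(10)(8.11) = 30.66 J
Energy reaching the spring: E = 159.60 − 30.66 = 128.94 J
At max compression ½kx² = E ⇒ x = √(2E/k) = √(2 × 128.94/705) = 0.6048 m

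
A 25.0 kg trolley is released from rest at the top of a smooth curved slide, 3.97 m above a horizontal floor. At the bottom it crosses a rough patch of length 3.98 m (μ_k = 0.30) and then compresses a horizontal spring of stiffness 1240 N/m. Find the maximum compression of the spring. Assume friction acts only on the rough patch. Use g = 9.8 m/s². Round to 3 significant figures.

Initial energy: E₁ = mgh = (25.0)(9.8)(3.97) = 972.65 J
Friction removes W_f = μ_k mg d = (0.30)(25.0)(9.8)(3.98) = 292.5 J
Energy reaching the spring: E = 972.65 − 292.5 = 680.12 J
At max compression ½kx² = E ⇒ x = √(2E/k) = √(2 × 680.12/1240) = 1.047 m

x = 1.05 m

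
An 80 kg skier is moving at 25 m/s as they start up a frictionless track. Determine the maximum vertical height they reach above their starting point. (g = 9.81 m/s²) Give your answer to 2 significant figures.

h = 32 m

Setting KE at the bottom equal to PE gained: ½mv² = mgh
h = v²/(2g) = 25²/(2 × 9.81) = 31.86 m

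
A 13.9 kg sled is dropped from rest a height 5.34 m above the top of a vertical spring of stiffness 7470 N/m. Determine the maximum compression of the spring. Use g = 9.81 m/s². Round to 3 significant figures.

Take the reference level at the top of the uncompressed spring. At max compression the sled has fallen H + x and is momentarily at rest:
mg(H + x) = ½kx²
½(7470)x² − (13.9)(9.81)x − (13.9)(9.81)(5.34) = 0
3735x² − 136.4x − 728.2 = 0
x = [136.4 + √(18594 + 1.0879e+07)]/(2 × 3735) = 0.4602 m

x = 0.460 m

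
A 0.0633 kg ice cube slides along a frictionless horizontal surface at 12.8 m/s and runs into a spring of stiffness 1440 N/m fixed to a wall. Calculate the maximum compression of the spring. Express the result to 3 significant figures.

Conservation of energy between contact and max compression: ½mv² = ½kx²
x = v√(m/k) = 12.8 × √(0.0633/1440) = 0.08487 m

x = 0.0849 m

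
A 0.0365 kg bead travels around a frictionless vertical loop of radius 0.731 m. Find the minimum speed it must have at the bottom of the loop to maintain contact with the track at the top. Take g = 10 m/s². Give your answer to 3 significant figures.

At the top: mg = mv_top²/r ⇒ v_top² = gr = 7.310 m²/s²
Energy from bottom to top (height 2r): ½mv_bot² = ½mv_top² + mg(2r)
v_bot² = gr + 4gr = 5gr = 36.55
v_bot = √(5gr) = 6.046 m/s

v = 6.05 m/s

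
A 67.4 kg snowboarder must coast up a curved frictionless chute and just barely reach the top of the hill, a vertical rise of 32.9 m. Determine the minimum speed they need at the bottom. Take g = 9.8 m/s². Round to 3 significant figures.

At the top they are momentarily at rest, so all KE converts to PE: ½mv² = mgh
v = √(2gh) = √(2 × 9.8 × 32.9) = 25.39 m/s

v = 25.4 m/s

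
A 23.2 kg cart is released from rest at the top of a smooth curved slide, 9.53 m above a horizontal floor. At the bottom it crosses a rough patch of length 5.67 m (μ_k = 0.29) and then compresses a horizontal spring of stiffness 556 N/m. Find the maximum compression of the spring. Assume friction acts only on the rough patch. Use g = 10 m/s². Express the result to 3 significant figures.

x = 2.57 m

Initial energy: E₁ = mgh = (23.2)(10)(9.53) = 2211.0 J
Friction removes W_f = μ_k mg d = (0.29)(23.2)(10)(5.67) = 381.5 J
Energy reaching the spring: E = 2211.0 − 381.5 = 1829.5 J
At max compression ½kx² = E ⇒ x = √(2E/k) = √(2 × 1829.5/556) = 2.565 m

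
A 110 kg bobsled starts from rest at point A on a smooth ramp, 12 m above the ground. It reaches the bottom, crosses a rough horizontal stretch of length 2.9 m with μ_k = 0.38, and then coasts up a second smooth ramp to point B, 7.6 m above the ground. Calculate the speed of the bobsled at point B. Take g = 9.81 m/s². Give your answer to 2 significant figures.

Energy at A: mgh₁ = (110)(9.81)(12) = 12949 J
Friction loss: W_f = μ_k mg d = 1189 J
At B: ½mv² + mgh₂ = mgh₁ − W_f
½mv² = 12949 − 1189 − 8201.2 = 3558.9 J
v = √(2 × 3558.9/110) = 8.044 m/s

v = 8.0 m/s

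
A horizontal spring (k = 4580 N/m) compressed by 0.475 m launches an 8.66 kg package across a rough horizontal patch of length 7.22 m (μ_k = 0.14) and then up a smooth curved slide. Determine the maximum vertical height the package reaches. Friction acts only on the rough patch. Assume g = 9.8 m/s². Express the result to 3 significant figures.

h = 5.08 m

Spring energy: E₀ = ½kx² = ½(4580)(0.475)² = 516.68 J
Friction: W_f = μ_k mg d = (0.14)(8.66)(9.8)(7.22) = 85.78 J
Energy at base of ramp: E = 516.68 − 85.78 = 430.90 J
At max height all remaining energy is PE: mgh = E ⇒ h = E/(mg) = 430.90/(8.66 × 9.8) = 5.077 m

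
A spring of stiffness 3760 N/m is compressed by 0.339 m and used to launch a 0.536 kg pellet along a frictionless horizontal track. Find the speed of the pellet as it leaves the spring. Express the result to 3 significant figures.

v = 28.4 m/s

Spring PE converts entirely to kinetic energy: ½kx² = ½mv²
v = x√(k/m) = 0.339 × √(3760/0.536) = 28.39 m/s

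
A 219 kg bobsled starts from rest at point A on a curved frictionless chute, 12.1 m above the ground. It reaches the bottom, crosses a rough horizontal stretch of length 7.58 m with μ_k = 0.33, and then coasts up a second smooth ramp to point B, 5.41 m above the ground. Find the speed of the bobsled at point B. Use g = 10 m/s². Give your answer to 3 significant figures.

v = 9.15 m/s

Energy at A: mgh₁ = (219)(10)(12.1) = 26499 J
Friction loss: W_f = μ_k mg d = 5478 J
At B: ½mv² + mgh₂ = mgh₁ − W_f
½mv² = 26499 − 5478 − 11848 = 9173.0 J
v = √(2 × 9173.0/219) = 9.153 m/s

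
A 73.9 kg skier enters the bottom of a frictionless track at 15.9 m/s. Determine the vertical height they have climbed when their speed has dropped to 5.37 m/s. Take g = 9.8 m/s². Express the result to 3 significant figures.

h = 11.4 m

Conservation of energy: ½mv₁² = ½mv₂² + mgh
h = (v₁² − v₂²)/(2g) = (15.9² − 5.37²)/(2 × 9.8) = 11.43 m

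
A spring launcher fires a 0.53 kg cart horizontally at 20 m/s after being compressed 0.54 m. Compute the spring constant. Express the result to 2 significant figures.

½kx² = ½mv²
k = mv²/x² = (0.53)(20)²/(0.54)² = 727.0 N/m

k = 730 N/m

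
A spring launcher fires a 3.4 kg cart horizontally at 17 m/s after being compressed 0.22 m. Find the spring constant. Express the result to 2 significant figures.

k = 20000 N/m

½kx² = ½mv²
k = mv²/x² = (3.4)(17)²/(0.22)² = 20302 N/m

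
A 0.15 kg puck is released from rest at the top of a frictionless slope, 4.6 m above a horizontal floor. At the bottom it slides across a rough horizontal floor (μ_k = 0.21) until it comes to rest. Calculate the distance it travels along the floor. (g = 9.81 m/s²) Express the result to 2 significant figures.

d = 22 m

Energy at the top = energy at the end + work done against friction:
At rest all PE has been dissipated by friction: mgh = μ_k m g d
d = h/μ_k = 4.6/0.21 = 21.90 m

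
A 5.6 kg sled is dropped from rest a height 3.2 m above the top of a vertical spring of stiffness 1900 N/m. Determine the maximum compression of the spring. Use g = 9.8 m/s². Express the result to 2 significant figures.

Take the reference level at the top of the uncompressed spring. At max compression the sled has fallen H + x and is momentarily at rest:
mg(H + x) = ½kx²
½(1900)x² − (5.6)(9.8)x − (5.6)(9.8)(3.2) = 0
950.0x² − 54.88x − 175.6 = 0
x = [54.88 + √(3012 + 667341)]/(2 × 950.0) = 0.4598 m

x = 0.46 m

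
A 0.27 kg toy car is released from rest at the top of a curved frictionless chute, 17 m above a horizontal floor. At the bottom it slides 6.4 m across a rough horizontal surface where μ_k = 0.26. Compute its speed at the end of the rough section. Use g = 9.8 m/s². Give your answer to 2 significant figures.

Energy bookkeeping (friction removes W_f = μ_k N d):
mgh = ½mv² + μ_k m g d
W_f = μ_k mg d = (0.26)(0.27)(9.8)(6.4) = 4.403 J
½mv² = mgh − W_f = 44.982 − 4.403 = 40.579 J
v = √(2 × 40.579/0.27) = 17.34 m/s

v = 17 m/s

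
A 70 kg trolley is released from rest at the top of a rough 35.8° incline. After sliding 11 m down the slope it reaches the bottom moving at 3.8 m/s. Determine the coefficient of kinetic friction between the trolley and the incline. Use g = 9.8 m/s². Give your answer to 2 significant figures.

μ_k = 0.64

The energy dissipated by friction is the PE lost minus the KE gained:
mgL sinθ = 4414.1 J; ½mv² = 505.40 J
W_f = 4414.1 − 505.40 = 3909 J
μ_k = W_f/(mg cosθ · L) = 3909/(556.4 × 11) = 0.6386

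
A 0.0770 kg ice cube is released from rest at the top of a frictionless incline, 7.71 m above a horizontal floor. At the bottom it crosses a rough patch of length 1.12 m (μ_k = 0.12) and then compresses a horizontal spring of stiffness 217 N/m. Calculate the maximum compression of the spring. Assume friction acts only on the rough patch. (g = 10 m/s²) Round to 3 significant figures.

x = 0.232 m

Initial energy: E₁ = mgh = (0.0770)(10)(7.71) = 5.9367 J
Friction removes W_f = μ_k mg d = (0.12)(0.0770)(10)(1.12) = 0.1035 J
Energy reaching the spring: E = 5.9367 − 0.1035 = 5.8332 J
At max compression ½kx² = E ⇒ x = √(2E/k) = √(2 × 5.8332/217) = 0.2319 m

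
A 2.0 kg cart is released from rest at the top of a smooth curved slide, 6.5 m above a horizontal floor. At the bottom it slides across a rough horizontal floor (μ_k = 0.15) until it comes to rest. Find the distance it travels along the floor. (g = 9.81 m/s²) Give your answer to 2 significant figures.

d = 43 m

Applying the work–energy principle:
At rest all PE has been dissipated by friction: mgh = μ_k m g d
d = h/μ_k = 6.5/0.15 = 43.33 m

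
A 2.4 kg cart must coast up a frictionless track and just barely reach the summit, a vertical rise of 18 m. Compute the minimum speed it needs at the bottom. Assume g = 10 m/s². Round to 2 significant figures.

v = 19 m/s

At the top it is momentarily at rest, so all KE converts to PE: ½mv² = mgh
v = √(2gh) = √(2 × 10 × 18) = 18.97 m/s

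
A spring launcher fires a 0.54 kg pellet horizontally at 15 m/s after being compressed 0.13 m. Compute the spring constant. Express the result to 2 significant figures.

k = 7200 N/m

Spring PE at full compression equals KE at release: ½kx² = ½mv²
k = mv²/x² = (0.54)(15)²/(0.13)² = 7189 N/m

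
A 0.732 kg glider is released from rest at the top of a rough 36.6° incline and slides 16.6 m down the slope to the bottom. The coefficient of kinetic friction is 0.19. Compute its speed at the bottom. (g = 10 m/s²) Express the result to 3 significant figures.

Taking the bottom as reference, mgh = ½mv² + μ_k N L with h = L sinθ, N = mg cosθ:
mgh = mgL sinθ = (0.732)(10)(16.6)sin36.6° = 72.448 J
W_f = μ_k mg cosθ · L = (0.19)(0.732)(10)cos36.6°·16.6 = 18.53 J
½mv² = 72.448 − 18.53 = 53.914 J
v = √(2 × 53.914/0.732) = 12.14 m/s

v = 12.1 m/s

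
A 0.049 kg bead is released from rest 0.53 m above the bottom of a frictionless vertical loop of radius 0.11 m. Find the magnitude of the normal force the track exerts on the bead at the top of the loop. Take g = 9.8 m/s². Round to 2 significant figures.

N = 2.2 N

Energy from release to top (height 2r): mgh = ½mv_top² + mg(2r)
v_top² = 2g(h − 2r) = 2(9.8)(0.53 − 0.2200) = 6.0760 m²/s²
At the top, both N and weight point toward the centre: N + mg = mv_top²/r
N = m(v_top²/r − g) = 0.049(6.0760/0.11 − 9.8) = 2.226 N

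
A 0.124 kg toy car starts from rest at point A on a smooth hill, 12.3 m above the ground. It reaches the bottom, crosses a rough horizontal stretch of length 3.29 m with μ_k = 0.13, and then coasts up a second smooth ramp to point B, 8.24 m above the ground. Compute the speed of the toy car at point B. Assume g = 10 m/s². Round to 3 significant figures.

v = 8.52 m/s

Energy at A: mgh₁ = (0.124)(10)(12.3) = 15.252 J
Friction loss: W_f = μ_k mg d = 0.5303 J
At B: ½mv² + mgh₂ = mgh₁ − W_f
½mv² = 15.252 − 0.5303 − 10.218 = 4.5041 J
v = √(2 × 4.5041/0.124) = 8.523 m/s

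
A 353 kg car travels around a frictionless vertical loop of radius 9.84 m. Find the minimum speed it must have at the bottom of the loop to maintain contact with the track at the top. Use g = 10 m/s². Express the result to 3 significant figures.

At the top: mg = mv_top²/r ⇒ v_top² = gr = 98.40 m²/s²
Energy from bottom to top (height 2r): ½mv_bot² = ½mv_top² + mg(2r)
v_bot² = gr + 4gr = 5gr = 492.0
v_bot = √(5gr) = 22.18 m/s

v = 22.2 m/s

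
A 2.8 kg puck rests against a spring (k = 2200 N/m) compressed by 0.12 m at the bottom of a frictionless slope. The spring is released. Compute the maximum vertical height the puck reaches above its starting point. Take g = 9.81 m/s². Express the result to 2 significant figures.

h = 0.58 m

Energy conservation from release to the highest point: ½kx² = mgh
h = kx²/(2mg) = (2200)(0.12)²/(2 × 2.8 × 9.81) = 0.5767 m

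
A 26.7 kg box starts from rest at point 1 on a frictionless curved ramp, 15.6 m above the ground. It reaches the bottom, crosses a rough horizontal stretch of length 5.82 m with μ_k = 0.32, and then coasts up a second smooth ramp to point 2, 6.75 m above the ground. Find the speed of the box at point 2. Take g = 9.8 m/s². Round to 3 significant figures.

v = 11.7 m/s

Energy at 1: mgh₁ = (26.7)(9.8)(15.6) = 4081.9 J
Friction loss: W_f = μ_k mg d = 487.3 J
At 2: ½mv² + mgh₂ = mgh₁ − W_f
½mv² = 4081.9 − 487.3 − 1766.2 = 1828.4 J
v = √(2 × 1828.4/26.7) = 11.70 m/s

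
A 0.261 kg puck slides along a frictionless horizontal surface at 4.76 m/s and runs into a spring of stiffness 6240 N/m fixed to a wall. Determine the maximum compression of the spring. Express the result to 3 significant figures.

x = 0.0308 m

All KE is stored as spring PE at maximum compression: ½mv² = ½kx²
x = v√(m/k) = 4.76 × √(0.261/6240) = 0.03078 m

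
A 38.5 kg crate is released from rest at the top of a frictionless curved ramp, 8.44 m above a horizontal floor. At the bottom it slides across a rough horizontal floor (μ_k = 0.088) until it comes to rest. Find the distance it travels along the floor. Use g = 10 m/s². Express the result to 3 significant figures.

d = 95.9 m

Applying the work–energy principle:
At rest all PE has been dissipated by friction: mgh = μ_k m g d
d = h/μ_k = 8.44/0.088 = 95.91 m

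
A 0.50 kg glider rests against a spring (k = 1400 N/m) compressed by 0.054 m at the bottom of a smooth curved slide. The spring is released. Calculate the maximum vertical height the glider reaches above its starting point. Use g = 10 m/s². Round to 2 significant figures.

h = 0.41 m

All spring PE becomes gravitational PE at the highest point: ½kx² = mgh
h = kx²/(2mg) = (1400)(0.054)²/(2 × 0.50 × 10) = 0.4082 m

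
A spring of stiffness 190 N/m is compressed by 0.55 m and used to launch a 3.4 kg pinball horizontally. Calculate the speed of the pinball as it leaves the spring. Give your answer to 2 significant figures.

v = 4.1 m/s

Spring PE converts entirely to kinetic energy: ½kx² = ½mv²
v = x√(k/m) = 0.55 × √(190/3.4) = 4.111 m/s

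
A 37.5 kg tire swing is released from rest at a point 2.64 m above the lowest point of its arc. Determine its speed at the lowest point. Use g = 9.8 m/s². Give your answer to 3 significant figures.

Equating total energy at the two states: mgh = ½mv²
v = √(2gh) = √(2 × 9.8 × 2.64) = √51.744 = 7.193 m/s

v = 7.19 m/s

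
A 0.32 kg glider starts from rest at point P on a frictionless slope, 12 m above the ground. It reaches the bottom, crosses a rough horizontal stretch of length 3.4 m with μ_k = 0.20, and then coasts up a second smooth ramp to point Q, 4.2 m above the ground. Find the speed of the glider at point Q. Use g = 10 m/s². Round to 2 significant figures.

Energy at P: mgh₁ = (0.32)(10)(12) = 38.400 J
Friction loss: W_f = μ_k mg d = 2.176 J
At Q: ½mv² + mgh₂ = mgh₁ − W_f
½mv² = 38.400 − 2.176 − 13.440 = 22.784 J
v = √(2 × 22.784/0.32) = 11.93 m/s

v = 12 m/s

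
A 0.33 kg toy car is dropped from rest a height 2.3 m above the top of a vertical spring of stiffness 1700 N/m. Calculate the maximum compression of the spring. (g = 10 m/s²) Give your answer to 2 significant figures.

x = 0.096 m

Let x be the compression. The total drop is H + x, and the car is instantaneously at rest at max compression, so energy conservation gives:
mg(H + x) = ½kx²
½(1700)x² − (0.33)(10)x − (0.33)(10)(2.3) = 0
850.0x² − 3.300x − 7.590 = 0
x = [3.300 + √(10.89 + 25806)]/(2 × 850.0) = 0.09646 m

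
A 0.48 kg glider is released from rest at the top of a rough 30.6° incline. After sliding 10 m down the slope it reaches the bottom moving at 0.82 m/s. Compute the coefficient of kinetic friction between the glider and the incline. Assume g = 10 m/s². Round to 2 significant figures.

μ_k = 0.59

Energy balance down the incline: mg L sinθ − ½mv² = μ_k (mg cosθ) L
mgL sinθ = 24.434 J; ½mv² = 0.16138 J
W_f = 24.434 − 0.16138 = 24.27 J
μ_k = W_f/(mg cosθ · L) = 24.27/(4.132 × 10) = 0.5875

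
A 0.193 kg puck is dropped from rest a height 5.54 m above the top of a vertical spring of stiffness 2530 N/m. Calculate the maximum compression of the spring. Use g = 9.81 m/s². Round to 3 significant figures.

Measuring PE from the top of the relaxed spring, at max compression the puck has dropped H + x with zero KE, so:
mg(H + x) = ½kx²
½(2530)x² − (0.193)(9.81)x − (0.193)(9.81)(5.54) = 0
1265x² − 1.893x − 10.49 = 0
x = [1.893 + √(3.585 + 53075)]/(2 × 1265) = 0.09181 m

x = 0.0918 m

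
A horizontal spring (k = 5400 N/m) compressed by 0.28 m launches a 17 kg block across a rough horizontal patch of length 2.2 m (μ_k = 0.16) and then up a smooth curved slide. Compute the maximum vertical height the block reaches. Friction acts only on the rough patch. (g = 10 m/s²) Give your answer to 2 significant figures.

Spring energy: E₀ = ½kx² = ½(5400)(0.28)² = 211.68 J
Friction: W_f = μ_k mg d = (0.16)(17)(10)(2.2) = 59.84 J
Energy at base of ramp: E = 211.68 − 59.84 = 151.84 J
At max height all remaining energy is PE: mgh = E ⇒ h = E/(mg) = 151.84/(17 × 10) = 0.8932 m

h = 0.89 m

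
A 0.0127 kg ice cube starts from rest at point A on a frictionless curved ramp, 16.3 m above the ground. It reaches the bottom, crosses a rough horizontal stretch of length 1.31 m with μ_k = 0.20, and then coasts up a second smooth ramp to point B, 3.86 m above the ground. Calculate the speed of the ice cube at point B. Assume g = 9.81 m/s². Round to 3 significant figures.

v = 15.5 m/s

Energy at A: mgh₁ = (0.0127)(9.81)(16.3) = 2.0308 J
Friction loss: W_f = μ_k mg d = 0.03264 J
At B: ½mv² + mgh₂ = mgh₁ − W_f
½mv² = 2.0308 − 0.03264 − 0.48091 = 1.5172 J
v = √(2 × 1.5172/0.0127) = 15.46 m/s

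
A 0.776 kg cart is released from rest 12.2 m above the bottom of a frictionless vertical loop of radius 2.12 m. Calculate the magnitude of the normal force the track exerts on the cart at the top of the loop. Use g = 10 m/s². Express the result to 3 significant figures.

N = 50.5 N

Energy from release to top (height 2r): mgh = ½mv_top² + mg(2r)
v_top² = 2g(h − 2r) = 2(10)(12.2 − 4.240) = 159.20 m²/s²
At the top, both N and weight point toward the centre: N + mg = mv_top²/r
N = m(v_top²/r − g) = 0.776(159.20/2.12 − 10) = 50.51 N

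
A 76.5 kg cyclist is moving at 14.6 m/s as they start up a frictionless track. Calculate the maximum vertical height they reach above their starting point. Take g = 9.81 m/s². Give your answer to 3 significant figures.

h = 10.9 m

By energy conservation, ½mv² = mgh
h = v²/(2g) = 14.6²/(2 × 9.81) = 10.86 m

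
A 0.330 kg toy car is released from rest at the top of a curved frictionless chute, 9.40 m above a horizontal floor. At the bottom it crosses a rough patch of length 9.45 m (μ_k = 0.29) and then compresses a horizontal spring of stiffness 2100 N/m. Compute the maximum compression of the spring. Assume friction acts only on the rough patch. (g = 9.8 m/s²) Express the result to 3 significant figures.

Initial energy: E₁ = mgh = (0.330)(9.8)(9.40) = 30.400 J
Friction removes W_f = μ_k mg d = (0.29)(0.330)(9.8)(9.45) = 8.863 J
Energy reaching the spring: E = 30.400 − 8.863 = 21.537 J
At max compression ½kx² = E ⇒ x = √(2E/k) = √(2 × 21.537/2100) = 0.1432 m

x = 0.143 m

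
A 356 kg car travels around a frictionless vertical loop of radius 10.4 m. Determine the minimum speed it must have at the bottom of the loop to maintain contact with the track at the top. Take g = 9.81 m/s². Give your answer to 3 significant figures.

At the top: mg = mv_top²/r ⇒ v_top² = gr = 102.0 m²/s²
Energy from bottom to top (height 2r): ½mv_bot² = ½mv_top² + mg(2r)
v_bot² = gr + 4gr = 5gr = 510.1
v_bot = √(5gr) = 22.59 m/s

v = 22.6 m/s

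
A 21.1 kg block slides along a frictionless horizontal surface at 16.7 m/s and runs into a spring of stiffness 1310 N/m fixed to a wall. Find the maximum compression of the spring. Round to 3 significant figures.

All KE is stored as spring PE at maximum compression: ½mv² = ½kx²
x = v√(m/k) = 16.7 × √(21.1/1310) = 2.119 m

x = 2.12 m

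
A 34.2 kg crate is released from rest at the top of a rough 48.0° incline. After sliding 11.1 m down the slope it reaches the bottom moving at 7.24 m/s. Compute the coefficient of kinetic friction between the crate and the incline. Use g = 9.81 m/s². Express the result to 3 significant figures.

The energy dissipated by friction is the PE lost minus the KE gained:
mgL sinθ = 2767.5 J; ½mv² = 896.34 J
W_f = 2767.5 − 896.34 = 1871 J
μ_k = W_f/(mg cosθ · L) = 1871/(224.5 × 11.1) = 0.7509

μ_k = 0.751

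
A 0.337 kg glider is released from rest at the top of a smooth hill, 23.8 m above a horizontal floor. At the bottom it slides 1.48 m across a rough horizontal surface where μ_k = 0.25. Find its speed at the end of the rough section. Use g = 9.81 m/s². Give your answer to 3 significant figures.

Energy at the top = energy at the end + work done against friction:
mgh = ½mv² + μ_k m g d
W_f = μ_k mg d = (0.25)(0.337)(9.81)(1.48) = 1.223 J
½mv² = mgh − W_f = 78.682 − 1.223 = 77.459 J
v = √(2 × 77.459/0.337) = 21.44 m/s

v = 21.4 m/s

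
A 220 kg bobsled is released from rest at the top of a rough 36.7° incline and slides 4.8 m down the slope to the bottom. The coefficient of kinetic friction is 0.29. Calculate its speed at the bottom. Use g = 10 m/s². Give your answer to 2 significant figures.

Energy: mgh = ½mv² + W_f, with h = L sinθ and W_f = μ_k (mg cosθ) L
mgh = mgL sinθ = (220)(10)(4.8)sin36.7° = 6310.9 J
W_f = μ_k mg cosθ · L = (0.29)(220)(10)cos36.7°·4.8 = 2455 J
½mv² = 6310.9 − 2455 = 3855.6 J
v = √(2 × 3855.6/220) = 5.920 m/s

v = 5.9 m/s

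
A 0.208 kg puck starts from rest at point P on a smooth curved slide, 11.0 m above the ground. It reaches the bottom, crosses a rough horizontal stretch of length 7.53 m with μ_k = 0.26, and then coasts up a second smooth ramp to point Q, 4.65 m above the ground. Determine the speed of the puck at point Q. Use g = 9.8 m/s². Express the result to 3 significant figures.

v = 9.28 m/s

Energy at P: mgh₁ = (0.208)(9.8)(11.0) = 22.422 J
Friction loss: W_f = μ_k mg d = 3.991 J
At Q: ½mv² + mgh₂ = mgh₁ − W_f
½mv² = 22.422 − 3.991 − 9.4786 = 8.9531 J
v = √(2 × 8.9531/0.208) = 9.278 m/s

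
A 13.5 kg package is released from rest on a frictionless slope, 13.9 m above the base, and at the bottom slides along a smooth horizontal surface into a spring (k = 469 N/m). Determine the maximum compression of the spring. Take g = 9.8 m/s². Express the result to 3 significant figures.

Energy conservation (no friction) from release to max compression: mgh = ½kx²
x = √(2mgh/k) = √(2 × 13.5 × 9.8 × 13.9 / 469) = 2.800 m

x = 2.80 m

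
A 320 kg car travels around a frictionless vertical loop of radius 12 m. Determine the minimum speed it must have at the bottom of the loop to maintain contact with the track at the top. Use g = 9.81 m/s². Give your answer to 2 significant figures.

v = 24 m/s

At the top: mg = mv_top²/r ⇒ v_top² = gr = 117.7 m²/s²
Energy from bottom to top (height 2r): ½mv_bot² = ½mv_top² + mg(2r)
v_bot² = gr + 4gr = 5gr = 588.6
v_bot = √(5gr) = 24.26 m/s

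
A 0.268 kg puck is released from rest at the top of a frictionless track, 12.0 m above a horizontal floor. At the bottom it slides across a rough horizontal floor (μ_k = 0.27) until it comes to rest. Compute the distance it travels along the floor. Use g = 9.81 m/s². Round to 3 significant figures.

d = 44.4 m

Applying the work–energy principle:
At rest all PE has been dissipated by friction: mgh = μ_k m g d
d = h/μ_k = 12.0/0.27 = 44.44 m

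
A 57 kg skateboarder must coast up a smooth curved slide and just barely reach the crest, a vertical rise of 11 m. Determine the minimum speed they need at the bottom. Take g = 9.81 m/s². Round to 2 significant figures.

v = 15 m/s

At the top they are momentarily at rest, so all KE converts to PE: ½mv² = mgh
v = √(2gh) = √(2 × 9.81 × 11) = 14.69 m/s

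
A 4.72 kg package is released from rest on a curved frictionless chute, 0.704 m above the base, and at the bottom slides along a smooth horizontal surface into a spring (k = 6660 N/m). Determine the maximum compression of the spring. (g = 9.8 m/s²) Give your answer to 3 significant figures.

x = 0.0989 m

Gravitational PE at the top equals spring PE at max compression: mgh = ½kx²
x = √(2mgh/k) = √(2 × 4.72 × 9.8 × 0.704 / 6660) = 0.09889 m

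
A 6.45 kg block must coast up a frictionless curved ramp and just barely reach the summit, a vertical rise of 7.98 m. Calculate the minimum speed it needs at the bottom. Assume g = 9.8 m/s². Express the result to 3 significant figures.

v = 12.5 m/s

At the top it is momentarily at rest, so all KE converts to PE: ½mv² = mgh
v = √(2gh) = √(2 × 9.8 × 7.98) = 12.51 m/s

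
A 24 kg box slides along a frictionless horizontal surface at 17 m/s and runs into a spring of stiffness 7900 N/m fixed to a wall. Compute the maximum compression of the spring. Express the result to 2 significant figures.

x = 0.94 m

Conservation of energy between contact and max compression: ½mv² = ½kx²
x = v√(m/k) = 17 × √(24/7900) = 0.9370 m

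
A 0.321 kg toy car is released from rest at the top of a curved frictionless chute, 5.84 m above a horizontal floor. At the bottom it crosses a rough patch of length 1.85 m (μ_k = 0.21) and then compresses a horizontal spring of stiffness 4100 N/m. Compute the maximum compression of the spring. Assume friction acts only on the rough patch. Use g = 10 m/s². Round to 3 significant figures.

Initial energy: E₁ = mgh = (0.321)(10)(5.84) = 18.746 J
Friction removes W_f = μ_k mg d = (0.21)(0.321)(10)(1.85) = 1.247 J
Energy reaching the spring: E = 18.746 − 1.247 = 17.499 J
At max compression ½kx² = E ⇒ x = √(2E/k) = √(2 × 17.499/4100) = 0.09239 m

x = 0.0924 m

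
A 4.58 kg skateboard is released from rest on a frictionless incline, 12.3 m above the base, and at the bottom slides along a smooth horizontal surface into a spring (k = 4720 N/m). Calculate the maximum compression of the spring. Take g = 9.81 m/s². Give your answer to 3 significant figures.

Energy conservation (no friction) from release to max compression: mgh = ½kx²
x = √(2mgh/k) = √(2 × 4.58 × 9.81 × 12.3 / 4720) = 0.4839 m

x = 0.484 m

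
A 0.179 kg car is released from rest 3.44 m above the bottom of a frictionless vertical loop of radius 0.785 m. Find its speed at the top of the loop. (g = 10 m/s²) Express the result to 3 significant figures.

Energy conservation: mgh = ½mv_top² + mg(2r)
v_top² = 2g(h − 2r) = 2(10)(3.44 − 1.570) = 37.40
v_top = 6.116 m/s

v = 6.12 m/s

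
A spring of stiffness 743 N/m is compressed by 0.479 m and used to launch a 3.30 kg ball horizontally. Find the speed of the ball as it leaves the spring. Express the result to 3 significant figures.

v = 7.19 m/s

Spring PE converts entirely to kinetic energy: ½kx² = ½mv²
v = x√(k/m) = 0.479 × √(743/3.30) = 7.187 m/s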